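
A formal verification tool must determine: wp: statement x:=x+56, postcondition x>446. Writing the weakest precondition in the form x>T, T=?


Formula: wp(x:=E, P) = P[E/x] (substitute E for x in postcondition)
Step 1: Postcondition: x>446
Step 2: Substitute x+56 for x: x+56>446
Step 3: Solve for x: x > 446-56 = 390

390


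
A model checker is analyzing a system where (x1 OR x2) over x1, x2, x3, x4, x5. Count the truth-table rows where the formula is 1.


Formula: (x1 OR x2) over 5 vars (32 rows)
Evaluate each row (x1, x2, x3, x4, x5 as bits, MSB first):
  row 0 [00000]: (0 OR 0) -> 0
  row 1 [00001]: (0 OR 0) -> 0
  row 2 [00010]: (0 OR 0) -> 0
  row 3 [00011]: (0 OR 0) -> 0
  row 4 [00100]: (0 OR 0) -> 0
  row 5 [00101]: (0 OR 0) -> 0
  row 6 [00110]: (0 OR 0) -> 0
  row 7 [00111]: (0 OR 0) -> 0
  row 8 [01000]: (0 OR 1) -> 1
  row 9 [01001]: (0 OR 1) -> 1
  row 10 [01010]: (0 OR 1) -> 1
  row 11 [01011]: (0 OR 1) -> 1
  row 12 [01100]: (0 OR 1) -> 1
  row 13 [01101]: (0 OR 1) -> 1
  row 14 [01110]: (0 OR 1) -> 1
  row 15 [01111]: (0 OR 1) -> 1
  row 16 [10000]: (1 OR 0) -> 1
  row 17 [10001]: (1 OR 0) -> 1
  row 18 [10010]: (1 OR 0) -> 1
  row 19 [10011]: (1 OR 0) -> 1
  row 20 [10100]: (1 OR 0) -> 1
  row 21 [10101]: (1 OR 0) -> 1
  row 22 [10110]: (1 OR 0) -> 1
  row 23 [10111]: (1 OR 0) -> 1
  row 24 [11000]: (1 OR 1) -> 1
  row 25 [11001]: (1 OR 1) -> 1
  row 26 [11010]: (1 OR 1) -> 1
  row 27 [11011]: (1 OR 1) -> 1
  row 28 [11100]: (1 OR 1) -> 1
  row 29 [11101]: (1 OR 1) -> 1
  row 30 [11110]: (1 OR 1) -> 1
  row 31 [11111]: (1 OR 1) -> 1
Full result column, 8 rows per line (x1,x2 fixed per line; x3,x4,x5 runs 000..111 left to right):
  rows 0-7 [x1,x2=00]: 00000000  (ones: 0)
  rows 8-15 [x1,x2=01]: 11111111  (ones: 8)
  rows 16-23 [x1,x2=10]: 11111111  (ones: 8)
  rows 24-31 [x1,x2=11]: 11111111  (ones: 8)
Count of 1-rows = 0+8+8+8 = 24

24


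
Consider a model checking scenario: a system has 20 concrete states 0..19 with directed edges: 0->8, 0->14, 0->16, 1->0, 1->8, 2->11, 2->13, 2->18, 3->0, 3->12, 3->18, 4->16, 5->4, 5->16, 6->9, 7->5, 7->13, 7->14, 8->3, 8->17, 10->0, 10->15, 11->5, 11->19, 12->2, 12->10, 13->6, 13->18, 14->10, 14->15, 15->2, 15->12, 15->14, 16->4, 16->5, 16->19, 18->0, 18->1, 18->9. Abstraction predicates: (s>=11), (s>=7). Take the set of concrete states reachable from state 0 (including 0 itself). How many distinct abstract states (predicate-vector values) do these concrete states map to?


BFS from 0:
Concrete reachable: {0, 1, 2, 3, 4, 5, 6, 8, 9, 10, 11, 12, 13, 14, 15, 16, 17, 18, 19}
Abstract via predicates (s>=11), (s>=7):
  (0,0) <- {0, 1, 2, 3, 4, 5, 6}
  (0,1) <- {8, 9, 10}
  (1,1) <- {11, 12, 13, 14, 15, 16, 17, 18, 19}
Distinct abstract states = 3

3


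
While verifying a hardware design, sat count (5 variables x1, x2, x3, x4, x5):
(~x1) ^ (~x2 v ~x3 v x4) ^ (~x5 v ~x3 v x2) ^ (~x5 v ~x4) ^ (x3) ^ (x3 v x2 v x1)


CNF with 6 clauses over 5 vars (32 assignments).
An assignment satisfies CNF iff every clause has >=1 true literal.
Check each row (bits = x1,x2,x3,x4,x5; clause T/F shown):
  row 0 [00000]: clauses=TTTTFF -> 0
  row 1 [00001]: clauses=TTTTFF -> 0
  row 2 [00010]: clauses=TTTTFF -> 0
  row 3 [00011]: clauses=TTTFFF -> 0
  row 4 [00100]: clauses=TTTTTT -> 1
  row 5 [00101]: clauses=TTFTTT -> 0
  row 6 [00110]: clauses=TTTTTT -> 1
  row 7 [00111]: clauses=TTFFTT -> 0
  row 8 [01000]: clauses=TTTTFT -> 0
  row 9 [01001]: clauses=TTTTFT -> 0
  row 10 [01010]: clauses=TTTTFT -> 0
  row 11 [01011]: clauses=TTTFFT -> 0
  row 12 [01100]: clauses=TFTTTT -> 0
  row 13 [01101]: clauses=TFTTTT -> 0
  row 14 [01110]: clauses=TTTTTT -> 1
  row 15 [01111]: clauses=TTTFTT -> 0
  row 16 [10000]: clauses=FTTTFT -> 0
  row 17 [10001]: clauses=FTTTFT -> 0
  row 18 [10010]: clauses=FTTTFT -> 0
  row 19 [10011]: clauses=FTTFFT -> 0
  row 20 [10100]: clauses=FTTTTT -> 0
  row 21 [10101]: clauses=FTFTTT -> 0
  row 22 [10110]: clauses=FTTTTT -> 0
  row 23 [10111]: clauses=FTFFTT -> 0
  row 24 [11000]: clauses=FTTTFT -> 0
  row 25 [11001]: clauses=FTTTFT -> 0
  row 26 [11010]: clauses=FTTTFT -> 0
  row 27 [11011]: clauses=FTTFFT -> 0
  row 28 [11100]: clauses=FFTTTT -> 0
  row 29 [11101]: clauses=FFTTTT -> 0
  row 30 [11110]: clauses=FTTTTT -> 0
  row 31 [11111]: clauses=FTTFTT -> 0
Full result column, 8 rows per line (x1,x2 fixed per line; x3,x4,x5 runs 000..111 left to right):
  rows 0-7 [x1,x2=00]: 00001010  (ones: 2)
  rows 8-15 [x1,x2=01]: 00000010  (ones: 1)
  rows 16-23 [x1,x2=10]: 00000000  (ones: 0)
  rows 24-31 [x1,x2=11]: 00000000  (ones: 0)
Satisfying assignments = 2+1+0+0 = 3

3


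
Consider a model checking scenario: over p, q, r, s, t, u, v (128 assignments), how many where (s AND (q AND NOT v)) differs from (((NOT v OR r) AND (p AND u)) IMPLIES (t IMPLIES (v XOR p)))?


F1 = (s AND (q AND NOT v))
F2 = (((NOT v OR r) AND (p AND u)) IMPLIES (t IMPLIES (v XOR p)))
Evaluate both on each of 128 rows (bits = p,q,r,s,t,u,v):
  row 0 [0000000]: F1=0 F2=1 (differ) -> 1
  row 1 [0000001]: F1=0 F2=1 (differ) -> 1
  row 2 [0000010]: F1=0 F2=1 (differ) -> 1
  row 3 [0000011]: F1=0 F2=1 (differ) -> 1
  row 4 [0000100]: F1=0 F2=1 (differ) -> 1
  (every remaining row is evaluated the same way; all 128 results are listed next)
Full result column, 8 rows per line (p,q,r,s fixed per line; t,u,v runs 000..111 left to right):
  rows 0-7 [p,q,r,s=0000]: 11111111  (ones: 8)
  rows 8-15 [p,q,r,s=0001]: 11111111  (ones: 8)
  rows 16-23 [p,q,r,s=0010]: 11111111  (ones: 8)
  rows 24-31 [p,q,r,s=0011]: 11111111  (ones: 8)
  rows 32-39 [p,q,r,s=0100]: 11111111  (ones: 8)
  rows 40-47 [p,q,r,s=0101]: 01010101  (ones: 4)
  rows 48-55 [p,q,r,s=0110]: 11111111  (ones: 8)
  rows 56-63 [p,q,r,s=0111]: 01010101  (ones: 4)
  rows 64-71 [p,q,r,s=1000]: 11111111  (ones: 8)
  rows 72-79 [p,q,r,s=1001]: 11111111  (ones: 8)
  rows 80-87 [p,q,r,s=1010]: 11111110  (ones: 7)
  rows 88-95 [p,q,r,s=1011]: 11111110  (ones: 7)
  rows 96-103 [p,q,r,s=1100]: 11111111  (ones: 8)
  rows 104-111 [p,q,r,s=1101]: 01010101  (ones: 4)
  rows 112-119 [p,q,r,s=1110]: 11111110  (ones: 7)
  rows 120-127 [p,q,r,s=1111]: 01010100  (ones: 3)
Disagreements = 8+8+8+8+8+4+8+4+8+8+7+7+8+4+7+3 = 108

108


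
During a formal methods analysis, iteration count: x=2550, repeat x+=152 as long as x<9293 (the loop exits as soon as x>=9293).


Step 1: x goes from 2550 toward 9293 by 152; the body runs while x<9293, so iterations = ceil((bound-start)/step)
Step 2: Distance=6743
Step 3: ceil(6743/152)=45

45


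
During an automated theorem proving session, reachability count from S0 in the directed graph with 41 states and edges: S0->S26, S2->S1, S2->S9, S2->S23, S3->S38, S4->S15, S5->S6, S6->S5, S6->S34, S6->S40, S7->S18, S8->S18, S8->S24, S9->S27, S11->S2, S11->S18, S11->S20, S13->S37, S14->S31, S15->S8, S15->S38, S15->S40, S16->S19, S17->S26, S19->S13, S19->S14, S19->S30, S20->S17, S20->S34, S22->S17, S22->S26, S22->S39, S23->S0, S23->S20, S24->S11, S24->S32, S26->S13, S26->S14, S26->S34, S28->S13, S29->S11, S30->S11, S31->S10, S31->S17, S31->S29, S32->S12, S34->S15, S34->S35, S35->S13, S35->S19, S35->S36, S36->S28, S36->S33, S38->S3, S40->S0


BFS from S0:
  layer 0: {S0}
  layer 1: {S26}
  layer 2: {S13, S14, S34}
  layer 3: {S15, S31, S35, S37}
  layer 4: {S8, S10, S17, S19, S29, S36, S38, S40}
  layer 5: {S3, S11, S18, S24, S28, S30, S33}
  layer 6: {S2, S20, S32}
  layer 7: {S1, S9, S12, S23}
  layer 8: {S27}
Reachable set: {S0, S1, S2, S3, S8, S9, S10, S11, S12, S13, S14, S15, S17, S18, S19, S20, S23, S24, S26, S27, S28, S29, S30, S31, S32, S33, S34, S35, S36, S37, S38, S40}
Count = 32

32


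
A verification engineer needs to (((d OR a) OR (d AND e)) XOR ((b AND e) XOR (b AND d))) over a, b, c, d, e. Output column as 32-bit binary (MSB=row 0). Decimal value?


Formula: (((d OR a) OR (d AND e)) XOR ((b AND e) XOR (b AND d))) over a, b, c, d, e (32 rows)
Evaluate each row (bits = a,b,c,d,e, MSB first):
  row 0 [00000]: (((0 OR 0) OR (0 AND 0)) XOR ((0 AND 0) XOR (0 AND 0))) -> 0
  row 1 [00001]: (((0 OR 0) OR (0 AND 1)) XOR ((0 AND 1) XOR (0 AND 0))) -> 0
  row 2 [00010]: (((1 OR 0) OR (1 AND 0)) XOR ((0 AND 0) XOR (0 AND 1))) -> 1
  row 3 [00011]: (((1 OR 0) OR (1 AND 1)) XOR ((0 AND 1) XOR (0 AND 1))) -> 1
  row 4 [00100]: (((0 OR 0) OR (0 AND 0)) XOR ((0 AND 0) XOR (0 AND 0))) -> 0
  row 5 [00101]: (((0 OR 0) OR (0 AND 1)) XOR ((0 AND 1) XOR (0 AND 0))) -> 0
  row 6 [00110]: (((1 OR 0) OR (1 AND 0)) XOR ((0 AND 0) XOR (0 AND 1))) -> 1
  row 7 [00111]: (((1 OR 0) OR (1 AND 1)) XOR ((0 AND 1) XOR (0 AND 1))) -> 1
  row 8 [01000]: (((0 OR 0) OR (0 AND 0)) XOR ((1 AND 0) XOR (1 AND 0))) -> 0
  row 9 [01001]: (((0 OR 0) OR (0 AND 1)) XOR ((1 AND 1) XOR (1 AND 0))) -> 1
  row 10 [01010]: (((1 OR 0) OR (1 AND 0)) XOR ((1 AND 0) XOR (1 AND 1))) -> 0
  row 11 [01011]: (((1 OR 0) OR (1 AND 1)) XOR ((1 AND 1) XOR (1 AND 1))) -> 1
  row 12 [01100]: (((0 OR 0) OR (0 AND 0)) XOR ((1 AND 0) XOR (1 AND 0))) -> 0
  row 13 [01101]: (((0 OR 0) OR (0 AND 1)) XOR ((1 AND 1) XOR (1 AND 0))) -> 1
  row 14 [01110]: (((1 OR 0) OR (1 AND 0)) XOR ((1 AND 0) XOR (1 AND 1))) -> 0
  row 15 [01111]: (((1 OR 0) OR (1 AND 1)) XOR ((1 AND 1) XOR (1 AND 1))) -> 1
  row 16 [10000]: (((0 OR 1) OR (0 AND 0)) XOR ((0 AND 0) XOR (0 AND 0))) -> 1
  row 17 [10001]: (((0 OR 1) OR (0 AND 1)) XOR ((0 AND 1) XOR (0 AND 0))) -> 1
  row 18 [10010]: (((1 OR 1) OR (1 AND 0)) XOR ((0 AND 0) XOR (0 AND 1))) -> 1
  row 19 [10011]: (((1 OR 1) OR (1 AND 1)) XOR ((0 AND 1) XOR (0 AND 1))) -> 1
  row 20 [10100]: (((0 OR 1) OR (0 AND 0)) XOR ((0 AND 0) XOR (0 AND 0))) -> 1
  row 21 [10101]: (((0 OR 1) OR (0 AND 1)) XOR ((0 AND 1) XOR (0 AND 0))) -> 1
  row 22 [10110]: (((1 OR 1) OR (1 AND 0)) XOR ((0 AND 0) XOR (0 AND 1))) -> 1
  row 23 [10111]: (((1 OR 1) OR (1 AND 1)) XOR ((0 AND 1) XOR (0 AND 1))) -> 1
  row 24 [11000]: (((0 OR 1) OR (0 AND 0)) XOR ((1 AND 0) XOR (1 AND 0))) -> 1
  row 25 [11001]: (((0 OR 1) OR (0 AND 1)) XOR ((1 AND 1) XOR (1 AND 0))) -> 0
  row 26 [11010]: (((1 OR 1) OR (1 AND 0)) XOR ((1 AND 0) XOR (1 AND 1))) -> 0
  row 27 [11011]: (((1 OR 1) OR (1 AND 1)) XOR ((1 AND 1) XOR (1 AND 1))) -> 1
  row 28 [11100]: (((0 OR 1) OR (0 AND 0)) XOR ((1 AND 0) XOR (1 AND 0))) -> 1
  row 29 [11101]: (((0 OR 1) OR (0 AND 1)) XOR ((1 AND 1) XOR (1 AND 0))) -> 0
  row 30 [11110]: (((1 OR 1) OR (1 AND 0)) XOR ((1 AND 0) XOR (1 AND 1))) -> 0
  row 31 [11111]: (((1 OR 1) OR (1 AND 1)) XOR ((1 AND 1) XOR (1 AND 1))) -> 1
Full result column, 4 rows per line (a,b,c fixed per line; d,e runs 00..11 left to right):
  rows 0-3 [a,b,c=000]: 0011  = hex 3
  rows 4-7 [a,b,c=001]: 0011  = hex 3
  rows 8-11 [a,b,c=010]: 0101  = hex 5
  rows 12-15 [a,b,c=011]: 0101  = hex 5
  rows 16-19 [a,b,c=100]: 1111  = hex F
  rows 20-23 [a,b,c=101]: 1111  = hex F
  rows 24-27 [a,b,c=110]: 1001  = hex 9
  rows 28-31 [a,b,c=111]: 1001  = hex 9
Output column (row 0 .. row 31) = 00110011010101011111111110011001
Output column grouped in 4s = 0011 0011 0101 0101 1111 1111 1001 1001 = 0x3355FF99
Convert to decimal digit by digit (value = value*16 + digit):
  3 -> 3
  3*16 + 3 = 51
  51*16 + 5 = 821
  821*16 + 5 = 13141
  13141*16 + 15 (F) = 210271
  210271*16 + 15 (F) = 3364351
  3364351*16 + 9 = 53829625
  53829625*16 + 9 = 861274009
Decimal = 861274009

861274009


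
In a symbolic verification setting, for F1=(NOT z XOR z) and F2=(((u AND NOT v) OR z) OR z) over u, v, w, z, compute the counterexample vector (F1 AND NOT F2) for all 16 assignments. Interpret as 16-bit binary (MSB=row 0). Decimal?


F1 = (NOT z XOR z)
F2 = (((u AND NOT v) OR z) OR z)
Counterexample to F1=>F2 is where F1=1 and F2=0.
Evaluate each row (bits = u,v,w,z, MSB first):
  row 0 [0000]: F1=1 F2=0 -> F1&~F2 -> 1
  row 1 [0001]: F1=1 F2=1 -> F1&~F2 -> 0
  row 2 [0010]: F1=1 F2=0 -> F1&~F2 -> 1
  row 3 [0011]: F1=1 F2=1 -> F1&~F2 -> 0
  row 4 [0100]: F1=1 F2=0 -> F1&~F2 -> 1
  row 5 [0101]: F1=1 F2=1 -> F1&~F2 -> 0
  row 6 [0110]: F1=1 F2=0 -> F1&~F2 -> 1
  row 7 [0111]: F1=1 F2=1 -> F1&~F2 -> 0
  row 8 [1000]: F1=1 F2=1 -> F1&~F2 -> 0
  row 9 [1001]: F1=1 F2=1 -> F1&~F2 -> 0
  row 10 [1010]: F1=1 F2=1 -> F1&~F2 -> 0
  row 11 [1011]: F1=1 F2=1 -> F1&~F2 -> 0
  row 12 [1100]: F1=1 F2=0 -> F1&~F2 -> 1
  row 13 [1101]: F1=1 F2=1 -> F1&~F2 -> 0
  row 14 [1110]: F1=1 F2=0 -> F1&~F2 -> 1
  row 15 [1111]: F1=1 F2=1 -> F1&~F2 -> 0
Full result column, 4 rows per line (u,v fixed per line; w,z runs 00..11 left to right):
  rows 0-3 [u,v=00]: 1010  = hex A
  rows 4-7 [u,v=01]: 1010  = hex A
  rows 8-11 [u,v=10]: 0000  = hex 0
  rows 12-15 [u,v=11]: 1010  = hex A
Counterexample vector (row 0 .. row 15) = 1010101000001010
Output column grouped in 4s = 1010 1010 0000 1010 = 0xAA0A
Convert to decimal digit by digit (value = value*16 + digit):
  A -> 10
  10*16 + 10 (A) = 170
  170*16 + 0 = 2720
  2720*16 + 10 (A) = 43530
Decimal = 43530

43530


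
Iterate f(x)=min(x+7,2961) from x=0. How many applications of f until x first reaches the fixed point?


Step 1: x=0, cap=2961, increment=7
Step 2: x grows by 7 each step until capped at 2961; fixed point is x=2961
Step 3: iterations = ceil(2961/7) = 423

423


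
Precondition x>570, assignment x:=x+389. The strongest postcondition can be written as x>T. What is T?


Formula: sp(P, x:=E) = exists old_x. (x = E[old_x/x]) AND P[old_x/x] (old_x is the value of x before the assignment; eliminate old_x by solving x = E[old_x/x] for old_x)
Step 1: Precondition P: x>570, i.e. old_x > 570
Step 2: Assignment gives x = old_x + 389, so old_x = x - 389
Step 3: Substitute into P: x - 389 > 570
Step 4: Simplify: x > 570+389 = 959

959


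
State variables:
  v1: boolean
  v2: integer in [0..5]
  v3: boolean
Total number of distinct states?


State space = product of domain sizes of all variables.
Domain sizes:
  v1 (boolean): 2
  v2 (integer in [0..5]): 6
  v3 (boolean): 2
Product = 2 * 6 * 2 = 24

24


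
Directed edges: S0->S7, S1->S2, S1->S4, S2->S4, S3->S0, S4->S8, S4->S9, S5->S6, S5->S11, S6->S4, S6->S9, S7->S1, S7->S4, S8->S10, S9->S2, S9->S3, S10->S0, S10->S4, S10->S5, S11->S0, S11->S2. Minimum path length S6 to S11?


BFS layer-by-layer from S6:
  dist 0: {S6}
  dist 1: {S4, S9}
  dist 2: {S2, S3, S8}
  dist 3: {S0, S10}
  dist 4: {S5, S7}
  dist 5: {S1, S11}
  -> S11 reached at distance 5
Shortest path length = 5

5


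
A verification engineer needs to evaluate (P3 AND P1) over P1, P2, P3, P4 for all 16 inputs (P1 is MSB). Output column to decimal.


Formula: (P3 AND P1) over P1, P2, P3, P4 (16 rows)
Evaluate each row (bits = P1,P2,P3,P4, MSB first):
  row 0 [0000]: (0 AND 0) -> 0
  row 1 [0001]: (0 AND 0) -> 0
  row 2 [0010]: (1 AND 0) -> 0
  row 3 [0011]: (1 AND 0) -> 0
  row 4 [0100]: (0 AND 0) -> 0
  row 5 [0101]: (0 AND 0) -> 0
  row 6 [0110]: (1 AND 0) -> 0
  row 7 [0111]: (1 AND 0) -> 0
  row 8 [1000]: (0 AND 1) -> 0
  row 9 [1001]: (0 AND 1) -> 0
  row 10 [1010]: (1 AND 1) -> 1
  row 11 [1011]: (1 AND 1) -> 1
  row 12 [1100]: (0 AND 1) -> 0
  row 13 [1101]: (0 AND 1) -> 0
  row 14 [1110]: (1 AND 1) -> 1
  row 15 [1111]: (1 AND 1) -> 1
Full result column, 4 rows per line (P1,P2 fixed per line; P3,P4 runs 00..11 left to right):
  rows 0-3 [P1,P2=00]: 0000  = hex 0
  rows 4-7 [P1,P2=01]: 0000  = hex 0
  rows 8-11 [P1,P2=10]: 0011  = hex 3
  rows 12-15 [P1,P2=11]: 0011  = hex 3
Output column (row 0 .. row 15) = 0000000000110011
Output column grouped in 4s = 0000 0000 0011 0011 = 0x0033
Convert to decimal digit by digit (value = value*16 + digit):
  0 -> 0
  0*16 + 0 = 0
  0*16 + 3 = 3
  3*16 + 3 = 51
Decimal = 51

51


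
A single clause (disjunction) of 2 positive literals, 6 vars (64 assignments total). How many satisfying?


Step 1: Total=2^6=64
Step 2: Unsat when all 2 false: 2^4=16
Step 3: Sat=64-16=48

48


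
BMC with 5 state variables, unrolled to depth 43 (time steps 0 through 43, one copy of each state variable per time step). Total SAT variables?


BMC unrolls to depth k, creating one copy of each state var for steps 0..k.
Step count = 43 + 1 = 44 (steps 0 through 43)
Vars per step = 5
Total = 5 * 44 = 220

220


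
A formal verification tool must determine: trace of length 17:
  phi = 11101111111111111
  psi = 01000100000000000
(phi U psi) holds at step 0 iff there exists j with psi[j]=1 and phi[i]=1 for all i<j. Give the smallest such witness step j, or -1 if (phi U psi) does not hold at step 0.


(phi U psi) at 0: need smallest j with psi[j]=1 and phi[i]=1 for all i in [0,j).
Scan from step 0:
  step 0: phi=1, psi=0 -> continue
  step 1: psi=1 and phi held for [0,1) -> witness found
Witness step = 1

1


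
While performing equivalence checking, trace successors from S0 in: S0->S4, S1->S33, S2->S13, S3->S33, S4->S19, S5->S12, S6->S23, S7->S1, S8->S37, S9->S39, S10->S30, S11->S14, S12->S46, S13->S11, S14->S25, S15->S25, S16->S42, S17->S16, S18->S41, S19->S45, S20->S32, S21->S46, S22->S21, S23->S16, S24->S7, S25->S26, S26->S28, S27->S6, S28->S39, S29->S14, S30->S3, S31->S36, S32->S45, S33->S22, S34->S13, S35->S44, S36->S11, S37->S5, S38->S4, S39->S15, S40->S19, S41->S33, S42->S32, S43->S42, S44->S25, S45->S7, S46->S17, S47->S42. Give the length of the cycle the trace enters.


Trace from S0 until a state repeats:
  S0 -> S4 -> S19 -> S45 -> S7 -> S1 -> S33 -> S22 -> S21 -> S46 -> S17 -> S16 -> S42 -> S32 -> S45
S45 first seen at step 3, revisited at step 14.
Cycle length = 14 - 3 = 11

11


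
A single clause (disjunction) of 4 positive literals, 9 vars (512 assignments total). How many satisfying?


Step 1: Total=2^9=512
Step 2: Unsat when all 4 false: 2^5=32
Step 3: Sat=512-32=480

480


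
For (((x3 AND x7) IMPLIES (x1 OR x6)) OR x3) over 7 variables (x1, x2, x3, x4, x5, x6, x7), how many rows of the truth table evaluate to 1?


Formula: (((x3 AND x7) IMPLIES (x1 OR x6)) OR x3) over 7 vars (128 rows)
Evaluate each row (x1, x2, x3, x4, x5, x6, x7 as bits, MSB first):
  row 0 [0000000]: (((0 AND 0) IMPLIES (0 OR 0)) OR 0) -> 1
  row 1 [0000001]: (((0 AND 1) IMPLIES (0 OR 0)) OR 0) -> 1
  row 2 [0000010]: (((0 AND 0) IMPLIES (0 OR 1)) OR 0) -> 1
  row 3 [0000011]: (((0 AND 1) IMPLIES (0 OR 1)) OR 0) -> 1
  row 4 [0000100]: (((0 AND 0) IMPLIES (0 OR 0)) OR 0) -> 1
  (every remaining row is evaluated the same way; all 128 results are listed next)
Full result column, 8 rows per line (x1,x2,x3,x4 fixed per line; x5,x6,x7 runs 000..111 left to right):
  rows 0-7 [x1,x2,x3,x4=0000]: 11111111  (ones: 8)
  rows 8-15 [x1,x2,x3,x4=0001]: 11111111  (ones: 8)
  rows 16-23 [x1,x2,x3,x4=0010]: 11111111  (ones: 8)
  rows 24-31 [x1,x2,x3,x4=0011]: 11111111  (ones: 8)
  rows 32-39 [x1,x2,x3,x4=0100]: 11111111  (ones: 8)
  rows 40-47 [x1,x2,x3,x4=0101]: 11111111  (ones: 8)
  rows 48-55 [x1,x2,x3,x4=0110]: 11111111  (ones: 8)
  rows 56-63 [x1,x2,x3,x4=0111]: 11111111  (ones: 8)
  rows 64-71 [x1,x2,x3,x4=1000]: 11111111  (ones: 8)
  rows 72-79 [x1,x2,x3,x4=1001]: 11111111  (ones: 8)
  rows 80-87 [x1,x2,x3,x4=1010]: 11111111  (ones: 8)
  rows 88-95 [x1,x2,x3,x4=1011]: 11111111  (ones: 8)
  rows 96-103 [x1,x2,x3,x4=1100]: 11111111  (ones: 8)
  rows 104-111 [x1,x2,x3,x4=1101]: 11111111  (ones: 8)
  rows 112-119 [x1,x2,x3,x4=1110]: 11111111  (ones: 8)
  rows 120-127 [x1,x2,x3,x4=1111]: 11111111  (ones: 8)
Count of 1-rows = 8+8+8+8+8+8+8+8+8+8+8+8+8+8+8+8 = 128

128


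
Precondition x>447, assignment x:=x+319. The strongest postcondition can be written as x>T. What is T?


Formula: sp(P, x:=E) = exists old_x. (x = E[old_x/x]) AND P[old_x/x] (old_x is the value of x before the assignment; eliminate old_x by solving x = E[old_x/x] for old_x)
Step 1: Precondition P: x>447, i.e. old_x > 447
Step 2: Assignment gives x = old_x + 319, so old_x = x - 319
Step 3: Substitute into P: x - 319 > 447
Step 4: Simplify: x > 447+319 = 766

766


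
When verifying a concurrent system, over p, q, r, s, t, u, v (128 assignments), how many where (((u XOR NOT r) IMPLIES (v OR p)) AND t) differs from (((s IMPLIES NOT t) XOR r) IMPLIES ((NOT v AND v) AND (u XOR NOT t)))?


F1 = (((u XOR NOT r) IMPLIES (v OR p)) AND t)
F2 = (((s IMPLIES NOT t) XOR r) IMPLIES ((NOT v AND v) AND (u XOR NOT t)))
Evaluate both on each of 128 rows (bits = p,q,r,s,t,u,v):
  row 0 [0000000]: F1=0 F2=0 -> 0
  row 1 [0000001]: F1=0 F2=0 -> 0
  row 2 [0000010]: F1=0 F2=0 -> 0
  row 3 [0000011]: F1=0 F2=0 -> 0
  row 4 [0000100]: F1=0 F2=0 -> 0
  (every remaining row is evaluated the same way; all 128 results are listed next)
Full result column, 8 rows per line (p,q,r,s fixed per line; t,u,v runs 000..111 left to right):
  rows 0-7 [p,q,r,s=0000]: 00000111  (ones: 3)
  rows 8-15 [p,q,r,s=0001]: 00001000  (ones: 1)
  rows 16-23 [p,q,r,s=0010]: 11110010  (ones: 5)
  rows 24-31 [p,q,r,s=0011]: 11111101  (ones: 7)
  rows 32-39 [p,q,r,s=0100]: 00000111  (ones: 3)
  rows 40-47 [p,q,r,s=0101]: 00001000  (ones: 1)
  rows 48-55 [p,q,r,s=0110]: 11110010  (ones: 5)
  rows 56-63 [p,q,r,s=0111]: 11111101  (ones: 7)
  rows 64-71 [p,q,r,s=1000]: 00001111  (ones: 4)
  rows 72-79 [p,q,r,s=1001]: 00000000  (ones: 0)
  rows 80-87 [p,q,r,s=1010]: 11110000  (ones: 4)
  rows 88-95 [p,q,r,s=1011]: 11111111  (ones: 8)
  rows 96-103 [p,q,r,s=1100]: 00001111  (ones: 4)
  rows 104-111 [p,q,r,s=1101]: 00000000  (ones: 0)
  rows 112-119 [p,q,r,s=1110]: 11110000  (ones: 4)
  rows 120-127 [p,q,r,s=1111]: 11111111  (ones: 8)
Disagreements = 3+1+5+7+3+1+5+7+4+0+4+8+4+0+4+8 = 64

64


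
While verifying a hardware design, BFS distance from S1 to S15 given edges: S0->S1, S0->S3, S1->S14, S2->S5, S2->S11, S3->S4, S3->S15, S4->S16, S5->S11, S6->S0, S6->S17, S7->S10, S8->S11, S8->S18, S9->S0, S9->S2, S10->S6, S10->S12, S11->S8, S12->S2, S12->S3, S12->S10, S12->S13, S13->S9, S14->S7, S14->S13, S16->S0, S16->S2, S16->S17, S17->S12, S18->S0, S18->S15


BFS layer-by-layer from S1:
  dist 0: {S1}
  dist 1: {S14}
  dist 2: {S7, S13}
  dist 3: {S9, S10}
  dist 4: {S0, S2, S6, S12}
  dist 5: {S3, S5, S11, S17}
  dist 6: {S4, S8, S15}
  -> S15 reached at distance 6
Shortest path length = 6

6


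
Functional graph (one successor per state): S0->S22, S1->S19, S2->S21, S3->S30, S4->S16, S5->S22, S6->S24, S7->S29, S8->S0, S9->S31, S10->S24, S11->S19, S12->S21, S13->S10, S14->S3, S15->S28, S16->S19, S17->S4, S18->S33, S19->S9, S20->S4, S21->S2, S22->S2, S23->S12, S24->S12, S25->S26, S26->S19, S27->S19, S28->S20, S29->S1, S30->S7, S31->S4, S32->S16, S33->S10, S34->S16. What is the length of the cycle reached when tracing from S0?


Trace from S0 until a state repeats:
  S0 -> S22 -> S2 -> S21 -> S2
S2 first seen at step 2, revisited at step 4.
Cycle length = 4 - 2 = 2

2


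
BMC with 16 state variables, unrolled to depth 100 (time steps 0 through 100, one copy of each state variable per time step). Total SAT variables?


BMC unrolls to depth k, creating one copy of each state var for steps 0..k.
Step count = 100 + 1 = 101 (steps 0 through 100)
Vars per step = 16
Total = 16 * 101 = 1616

1616


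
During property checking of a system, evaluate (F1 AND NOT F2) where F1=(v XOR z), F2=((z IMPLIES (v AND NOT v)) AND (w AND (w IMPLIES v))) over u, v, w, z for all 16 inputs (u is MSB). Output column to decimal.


F1 = (v XOR z)
F2 = ((z IMPLIES (v AND NOT v)) AND (w AND (w IMPLIES v)))
Counterexample to F1=>F2 is where F1=1 and F2=0.
Evaluate each row (bits = u,v,w,z, MSB first):
  row 0 [0000]: F1=0 F2=0 -> F1&~F2 -> 0
  row 1 [0001]: F1=1 F2=0 -> F1&~F2 -> 1
  row 2 [0010]: F1=0 F2=0 -> F1&~F2 -> 0
  row 3 [0011]: F1=1 F2=0 -> F1&~F2 -> 1
  row 4 [0100]: F1=1 F2=0 -> F1&~F2 -> 1
  row 5 [0101]: F1=0 F2=0 -> F1&~F2 -> 0
  row 6 [0110]: F1=1 F2=1 -> F1&~F2 -> 0
  row 7 [0111]: F1=0 F2=0 -> F1&~F2 -> 0
  row 8 [1000]: F1=0 F2=0 -> F1&~F2 -> 0
  row 9 [1001]: F1=1 F2=0 -> F1&~F2 -> 1
  row 10 [1010]: F1=0 F2=0 -> F1&~F2 -> 0
  row 11 [1011]: F1=1 F2=0 -> F1&~F2 -> 1
  row 12 [1100]: F1=1 F2=0 -> F1&~F2 -> 1
  row 13 [1101]: F1=0 F2=0 -> F1&~F2 -> 0
  row 14 [1110]: F1=1 F2=1 -> F1&~F2 -> 0
  row 15 [1111]: F1=0 F2=0 -> F1&~F2 -> 0
Full result column, 4 rows per line (u,v fixed per line; w,z runs 00..11 left to right):
  rows 0-3 [u,v=00]: 0101  = hex 5
  rows 4-7 [u,v=01]: 1000  = hex 8
  rows 8-11 [u,v=10]: 0101  = hex 5
  rows 12-15 [u,v=11]: 1000  = hex 8
Counterexample vector (row 0 .. row 15) = 0101100001011000
Output column grouped in 4s = 0101 1000 0101 1000 = 0x5858
Convert to decimal digit by digit (value = value*16 + digit):
  5 -> 5
  5*16 + 8 = 88
  88*16 + 5 = 1413
  1413*16 + 8 = 22616
Decimal = 22616

22616


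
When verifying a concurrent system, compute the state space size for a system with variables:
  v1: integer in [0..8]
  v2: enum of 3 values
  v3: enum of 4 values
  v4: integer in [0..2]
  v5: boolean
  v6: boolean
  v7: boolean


State space = product of domain sizes of all variables.
Domain sizes:
  v1 (integer in [0..8]): 9
  v2 (enum of 3 values): 3
  v3 (enum of 4 values): 4
  v4 (integer in [0..2]): 3
  v5 (boolean): 2
  v6 (boolean): 2
  v7 (boolean): 2
Product = 9 * 3 * 4 * 3 * 2 * 2 * 2 = 2592

2592


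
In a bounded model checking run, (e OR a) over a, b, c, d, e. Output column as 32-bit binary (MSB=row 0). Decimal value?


Formula: (e OR a) over a, b, c, d, e (32 rows)
Evaluate each row (bits = a,b,c,d,e, MSB first):
  row 0 [00000]: (0 OR 0) -> 0
  row 1 [00001]: (1 OR 0) -> 1
  row 2 [00010]: (0 OR 0) -> 0
  row 3 [00011]: (1 OR 0) -> 1
  row 4 [00100]: (0 OR 0) -> 0
  row 5 [00101]: (1 OR 0) -> 1
  row 6 [00110]: (0 OR 0) -> 0
  row 7 [00111]: (1 OR 0) -> 1
  row 8 [01000]: (0 OR 0) -> 0
  row 9 [01001]: (1 OR 0) -> 1
  row 10 [01010]: (0 OR 0) -> 0
  row 11 [01011]: (1 OR 0) -> 1
  row 12 [01100]: (0 OR 0) -> 0
  row 13 [01101]: (1 OR 0) -> 1
  row 14 [01110]: (0 OR 0) -> 0
  row 15 [01111]: (1 OR 0) -> 1
  row 16 [10000]: (0 OR 1) -> 1
  row 17 [10001]: (1 OR 1) -> 1
  row 18 [10010]: (0 OR 1) -> 1
  row 19 [10011]: (1 OR 1) -> 1
  row 20 [10100]: (0 OR 1) -> 1
  row 21 [10101]: (1 OR 1) -> 1
  row 22 [10110]: (0 OR 1) -> 1
  row 23 [10111]: (1 OR 1) -> 1
  row 24 [11000]: (0 OR 1) -> 1
  row 25 [11001]: (1 OR 1) -> 1
  row 26 [11010]: (0 OR 1) -> 1
  row 27 [11011]: (1 OR 1) -> 1
  row 28 [11100]: (0 OR 1) -> 1
  row 29 [11101]: (1 OR 1) -> 1
  row 30 [11110]: (0 OR 1) -> 1
  row 31 [11111]: (1 OR 1) -> 1
Full result column, 4 rows per line (a,b,c fixed per line; d,e runs 00..11 left to right):
  rows 0-3 [a,b,c=000]: 0101  = hex 5
  rows 4-7 [a,b,c=001]: 0101  = hex 5
  rows 8-11 [a,b,c=010]: 0101  = hex 5
  rows 12-15 [a,b,c=011]: 0101  = hex 5
  rows 16-19 [a,b,c=100]: 1111  = hex F
  rows 20-23 [a,b,c=101]: 1111  = hex F
  rows 24-27 [a,b,c=110]: 1111  = hex F
  rows 28-31 [a,b,c=111]: 1111  = hex F
Output column (row 0 .. row 31) = 01010101010101011111111111111111
Output column grouped in 4s = 0101 0101 0101 0101 1111 1111 1111 1111 = 0x5555FFFF
Convert to decimal digit by digit (value = value*16 + digit):
  5 -> 5
  5*16 + 5 = 85
  85*16 + 5 = 1365
  1365*16 + 5 = 21845
  21845*16 + 15 (F) = 349535
  349535*16 + 15 (F) = 5592575
  5592575*16 + 15 (F) = 89481215
  89481215*16 + 15 (F) = 1431699455
Decimal = 1431699455

1431699455


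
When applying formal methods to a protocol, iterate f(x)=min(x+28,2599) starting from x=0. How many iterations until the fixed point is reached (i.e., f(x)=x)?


Step 1: x=0, cap=2599, increment=28
Step 2: x grows by 28 each step until capped at 2599; fixed point is x=2599
Step 3: iterations = ceil(2599/28) = 93

93


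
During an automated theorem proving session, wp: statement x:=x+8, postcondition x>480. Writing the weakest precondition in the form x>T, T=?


Formula: wp(x:=E, P) = P[E/x] (substitute E for x in postcondition)
Step 1: Postcondition: x>480
Step 2: Substitute x+8 for x: x+8>480
Step 3: Solve for x: x > 480-8 = 472

472


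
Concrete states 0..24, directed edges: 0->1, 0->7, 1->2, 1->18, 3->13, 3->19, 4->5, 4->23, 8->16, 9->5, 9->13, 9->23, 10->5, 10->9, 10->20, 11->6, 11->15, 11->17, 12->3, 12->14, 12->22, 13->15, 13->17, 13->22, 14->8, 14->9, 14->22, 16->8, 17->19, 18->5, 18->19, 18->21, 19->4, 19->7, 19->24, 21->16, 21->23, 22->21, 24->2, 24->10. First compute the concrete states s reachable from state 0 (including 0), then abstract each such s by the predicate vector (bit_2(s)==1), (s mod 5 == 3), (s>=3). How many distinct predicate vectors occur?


BFS from 0:
Concrete reachable: {0, 1, 2, 4, 5, 7, 8, 9, 10, 13, 15, 16, 17, 18, 19, 20, 21, 22, 23, 24}
Abstract via predicates (bit_2(s)==1), (s mod 5 == 3), (s>=3):
  (0,0,0) <- {0, 1, 2}
  (0,0,1) <- {9, 10, 16, 17, 19, 24}
  (0,1,1) <- {8, 18}
  (1,0,1) <- {4, 5, 7, 15, 20, 21, 22}
  (1,1,1) <- {13, 23}
Distinct abstract states = 5

5


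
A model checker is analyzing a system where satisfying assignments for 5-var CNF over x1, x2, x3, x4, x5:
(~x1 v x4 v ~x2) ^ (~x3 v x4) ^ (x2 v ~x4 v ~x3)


CNF with 3 clauses over 5 vars (32 assignments).
An assignment satisfies CNF iff every clause has >=1 true literal.
Check each row (bits = x1,x2,x3,x4,x5; clause T/F shown):
  row 0 [00000]: clauses=TTT -> 1
  row 1 [00001]: clauses=TTT -> 1
  row 2 [00010]: clauses=TTT -> 1
  row 3 [00011]: clauses=TTT -> 1
  row 4 [00100]: clauses=TFT -> 0
  row 5 [00101]: clauses=TFT -> 0
  row 6 [00110]: clauses=TTF -> 0
  row 7 [00111]: clauses=TTF -> 0
  row 8 [01000]: clauses=TTT -> 1
  row 9 [01001]: clauses=TTT -> 1
  row 10 [01010]: clauses=TTT -> 1
  row 11 [01011]: clauses=TTT -> 1
  row 12 [01100]: clauses=TFT -> 0
  row 13 [01101]: clauses=TFT -> 0
  row 14 [01110]: clauses=TTT -> 1
  row 15 [01111]: clauses=TTT -> 1
  row 16 [10000]: clauses=TTT -> 1
  row 17 [10001]: clauses=TTT -> 1
  row 18 [10010]: clauses=TTT -> 1
  row 19 [10011]: clauses=TTT -> 1
  row 20 [10100]: clauses=TFT -> 0
  row 21 [10101]: clauses=TFT -> 0
  row 22 [10110]: clauses=TTF -> 0
  row 23 [10111]: clauses=TTF -> 0
  row 24 [11000]: clauses=FTT -> 0
  row 25 [11001]: clauses=FTT -> 0
  row 26 [11010]: clauses=TTT -> 1
  row 27 [11011]: clauses=TTT -> 1
  row 28 [11100]: clauses=FFT -> 0
  row 29 [11101]: clauses=FFT -> 0
  row 30 [11110]: clauses=TTT -> 1
  row 31 [11111]: clauses=TTT -> 1
Full result column, 8 rows per line (x1,x2 fixed per line; x3,x4,x5 runs 000..111 left to right):
  rows 0-7 [x1,x2=00]: 11110000  (ones: 4)
  rows 8-15 [x1,x2=01]: 11110011  (ones: 6)
  rows 16-23 [x1,x2=10]: 11110000  (ones: 4)
  rows 24-31 [x1,x2=11]: 00110011  (ones: 4)
Satisfying assignments = 4+6+4+4 = 18

18


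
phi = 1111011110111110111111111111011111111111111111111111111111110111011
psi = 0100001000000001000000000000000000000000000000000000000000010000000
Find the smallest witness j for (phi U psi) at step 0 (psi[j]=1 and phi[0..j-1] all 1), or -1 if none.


(phi U psi) at 0: need smallest j with psi[j]=1 and phi[i]=1 for all i in [0,j).
Scan from step 0:
  step 0: phi=1, psi=0 -> continue
  step 1: psi=1 and phi held for [0,1) -> witness found
Witness step = 1

1


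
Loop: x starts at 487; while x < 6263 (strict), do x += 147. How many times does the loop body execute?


Step 1: x goes from 487 toward 6263 by 147; the body runs while x<6263, so iterations = ceil((bound-start)/step)
Step 2: Distance=5776
Step 3: ceil(5776/147)=40

40


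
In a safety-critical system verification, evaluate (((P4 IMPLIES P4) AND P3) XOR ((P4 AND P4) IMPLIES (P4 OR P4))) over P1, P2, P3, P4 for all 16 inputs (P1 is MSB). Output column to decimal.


Formula: (((P4 IMPLIES P4) AND P3) XOR ((P4 AND P4) IMPLIES (P4 OR P4))) over P1, P2, P3, P4 (16 rows)
Evaluate each row (bits = P1,P2,P3,P4, MSB first):
  row 0 [0000]: (((0 IMPLIES 0) AND 0) XOR ((0 AND 0) IMPLIES (0 OR 0))) -> 1
  row 1 [0001]: (((1 IMPLIES 1) AND 0) XOR ((1 AND 1) IMPLIES (1 OR 1))) -> 1
  row 2 [0010]: (((0 IMPLIES 0) AND 1) XOR ((0 AND 0) IMPLIES (0 OR 0))) -> 0
  row 3 [0011]: (((1 IMPLIES 1) AND 1) XOR ((1 AND 1) IMPLIES (1 OR 1))) -> 0
  row 4 [0100]: (((0 IMPLIES 0) AND 0) XOR ((0 AND 0) IMPLIES (0 OR 0))) -> 1
  row 5 [0101]: (((1 IMPLIES 1) AND 0) XOR ((1 AND 1) IMPLIES (1 OR 1))) -> 1
  row 6 [0110]: (((0 IMPLIES 0) AND 1) XOR ((0 AND 0) IMPLIES (0 OR 0))) -> 0
  row 7 [0111]: (((1 IMPLIES 1) AND 1) XOR ((1 AND 1) IMPLIES (1 OR 1))) -> 0
  row 8 [1000]: (((0 IMPLIES 0) AND 0) XOR ((0 AND 0) IMPLIES (0 OR 0))) -> 1
  row 9 [1001]: (((1 IMPLIES 1) AND 0) XOR ((1 AND 1) IMPLIES (1 OR 1))) -> 1
  row 10 [1010]: (((0 IMPLIES 0) AND 1) XOR ((0 AND 0) IMPLIES (0 OR 0))) -> 0
  row 11 [1011]: (((1 IMPLIES 1) AND 1) XOR ((1 AND 1) IMPLIES (1 OR 1))) -> 0
  row 12 [1100]: (((0 IMPLIES 0) AND 0) XOR ((0 AND 0) IMPLIES (0 OR 0))) -> 1
  row 13 [1101]: (((1 IMPLIES 1) AND 0) XOR ((1 AND 1) IMPLIES (1 OR 1))) -> 1
  row 14 [1110]: (((0 IMPLIES 0) AND 1) XOR ((0 AND 0) IMPLIES (0 OR 0))) -> 0
  row 15 [1111]: (((1 IMPLIES 1) AND 1) XOR ((1 AND 1) IMPLIES (1 OR 1))) -> 0
Full result column, 4 rows per line (P1,P2 fixed per line; P3,P4 runs 00..11 left to right):
  rows 0-3 [P1,P2=00]: 1100  = hex C
  rows 4-7 [P1,P2=01]: 1100  = hex C
  rows 8-11 [P1,P2=10]: 1100  = hex C
  rows 12-15 [P1,P2=11]: 1100  = hex C
Output column (row 0 .. row 15) = 1100110011001100
Output column grouped in 4s = 1100 1100 1100 1100 = 0xCCCC
Convert to decimal digit by digit (value = value*16 + digit):
  C -> 12
  12*16 + 12 (C) = 204
  204*16 + 12 (C) = 3276
  3276*16 + 12 (C) = 52428
Decimal = 52428

52428


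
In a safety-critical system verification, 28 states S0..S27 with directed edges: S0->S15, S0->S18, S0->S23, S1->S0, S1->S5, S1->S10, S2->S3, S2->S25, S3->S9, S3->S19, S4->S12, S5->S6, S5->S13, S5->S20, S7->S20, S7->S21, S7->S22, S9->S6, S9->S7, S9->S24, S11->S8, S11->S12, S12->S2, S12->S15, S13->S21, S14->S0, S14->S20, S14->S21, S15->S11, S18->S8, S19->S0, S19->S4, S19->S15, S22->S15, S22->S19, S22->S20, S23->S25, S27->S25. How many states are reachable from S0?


BFS from S0:
  layer 0: {S0}
  layer 1: {S15, S18, S23}
  layer 2: {S8, S11, S25}
  layer 3: {S12}
  layer 4: {S2}
  layer 5: {S3}
  layer 6: {S9, S19}
  layer 7: {S4, S6, S7, S24}
  layer 8: {S20, S21, S22}
Reachable set: {S0, S2, S3, S4, S6, S7, S8, S9, S11, S12, S15, S18, S19, S20, S21, S22, S23, S24, S25}
Count = 19

19


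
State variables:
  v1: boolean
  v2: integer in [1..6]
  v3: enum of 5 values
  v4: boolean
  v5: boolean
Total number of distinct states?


State space = product of domain sizes of all variables.
Domain sizes:
  v1 (boolean): 2
  v2 (integer in [1..6]): 6
  v3 (enum of 5 values): 5
  v4 (boolean): 2
  v5 (boolean): 2
Product = 2 * 6 * 5 * 2 * 2 = 240

240


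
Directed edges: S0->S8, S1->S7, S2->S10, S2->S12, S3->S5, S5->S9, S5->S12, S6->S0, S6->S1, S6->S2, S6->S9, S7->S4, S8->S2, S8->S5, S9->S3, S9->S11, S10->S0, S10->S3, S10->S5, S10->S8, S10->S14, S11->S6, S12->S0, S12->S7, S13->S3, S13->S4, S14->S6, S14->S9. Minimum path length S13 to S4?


BFS layer-by-layer from S13:
  dist 0: {S13}
  dist 1: {S3, S4}
  -> S4 reached at distance 1
Shortest path length = 1

1


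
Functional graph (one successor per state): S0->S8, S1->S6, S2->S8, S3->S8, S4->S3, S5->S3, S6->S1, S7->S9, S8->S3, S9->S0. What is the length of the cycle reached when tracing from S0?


Trace from S0 until a state repeats:
  S0 -> S8 -> S3 -> S8
S8 first seen at step 1, revisited at step 3.
Cycle length = 3 - 1 = 2

2


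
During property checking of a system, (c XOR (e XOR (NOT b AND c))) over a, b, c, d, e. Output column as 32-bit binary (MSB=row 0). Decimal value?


Formula: (c XOR (e XOR (NOT b AND c))) over a, b, c, d, e (32 rows)
Evaluate each row (bits = a,b,c,d,e, MSB first):
  row 0 [00000]: (0 XOR (0 XOR (NOT 0 AND 0))) -> 0
  row 1 [00001]: (0 XOR (1 XOR (NOT 0 AND 0))) -> 1
  row 2 [00010]: (0 XOR (0 XOR (NOT 0 AND 0))) -> 0
  row 3 [00011]: (0 XOR (1 XOR (NOT 0 AND 0))) -> 1
  row 4 [00100]: (1 XOR (0 XOR (NOT 0 AND 1))) -> 0
  row 5 [00101]: (1 XOR (1 XOR (NOT 0 AND 1))) -> 1
  row 6 [00110]: (1 XOR (0 XOR (NOT 0 AND 1))) -> 0
  row 7 [00111]: (1 XOR (1 XOR (NOT 0 AND 1))) -> 1
  row 8 [01000]: (0 XOR (0 XOR (NOT 1 AND 0))) -> 0
  row 9 [01001]: (0 XOR (1 XOR (NOT 1 AND 0))) -> 1
  row 10 [01010]: (0 XOR (0 XOR (NOT 1 AND 0))) -> 0
  row 11 [01011]: (0 XOR (1 XOR (NOT 1 AND 0))) -> 1
  row 12 [01100]: (1 XOR (0 XOR (NOT 1 AND 1))) -> 1
  row 13 [01101]: (1 XOR (1 XOR (NOT 1 AND 1))) -> 0
  row 14 [01110]: (1 XOR (0 XOR (NOT 1 AND 1))) -> 1
  row 15 [01111]: (1 XOR (1 XOR (NOT 1 AND 1))) -> 0
  row 16 [10000]: (0 XOR (0 XOR (NOT 0 AND 0))) -> 0
  row 17 [10001]: (0 XOR (1 XOR (NOT 0 AND 0))) -> 1
  row 18 [10010]: (0 XOR (0 XOR (NOT 0 AND 0))) -> 0
  row 19 [10011]: (0 XOR (1 XOR (NOT 0 AND 0))) -> 1
  row 20 [10100]: (1 XOR (0 XOR (NOT 0 AND 1))) -> 0
  row 21 [10101]: (1 XOR (1 XOR (NOT 0 AND 1))) -> 1
  row 22 [10110]: (1 XOR (0 XOR (NOT 0 AND 1))) -> 0
  row 23 [10111]: (1 XOR (1 XOR (NOT 0 AND 1))) -> 1
  row 24 [11000]: (0 XOR (0 XOR (NOT 1 AND 0))) -> 0
  row 25 [11001]: (0 XOR (1 XOR (NOT 1 AND 0))) -> 1
  row 26 [11010]: (0 XOR (0 XOR (NOT 1 AND 0))) -> 0
  row 27 [11011]: (0 XOR (1 XOR (NOT 1 AND 0))) -> 1
  row 28 [11100]: (1 XOR (0 XOR (NOT 1 AND 1))) -> 1
  row 29 [11101]: (1 XOR (1 XOR (NOT 1 AND 1))) -> 0
  row 30 [11110]: (1 XOR (0 XOR (NOT 1 AND 1))) -> 1
  row 31 [11111]: (1 XOR (1 XOR (NOT 1 AND 1))) -> 0
Full result column, 4 rows per line (a,b,c fixed per line; d,e runs 00..11 left to right):
  rows 0-3 [a,b,c=000]: 0101  = hex 5
  rows 4-7 [a,b,c=001]: 0101  = hex 5
  rows 8-11 [a,b,c=010]: 0101  = hex 5
  rows 12-15 [a,b,c=011]: 1010  = hex A
  rows 16-19 [a,b,c=100]: 0101  = hex 5
  rows 20-23 [a,b,c=101]: 0101  = hex 5
  rows 24-27 [a,b,c=110]: 0101  = hex 5
  rows 28-31 [a,b,c=111]: 1010  = hex A
Output column (row 0 .. row 31) = 01010101010110100101010101011010
Output column grouped in 4s = 0101 0101 0101 1010 0101 0101 0101 1010 = 0x555A555A
Convert to decimal digit by digit (value = value*16 + digit):
  5 -> 5
  5*16 + 5 = 85
  85*16 + 5 = 1365
  1365*16 + 10 (A) = 21850
  21850*16 + 5 = 349605
  349605*16 + 5 = 5593685
  5593685*16 + 5 = 89498965
  89498965*16 + 10 (A) = 1431983450
Decimal = 1431983450

1431983450


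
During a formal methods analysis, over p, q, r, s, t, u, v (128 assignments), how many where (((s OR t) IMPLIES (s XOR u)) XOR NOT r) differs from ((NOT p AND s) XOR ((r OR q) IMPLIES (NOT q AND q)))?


F1 = (((s OR t) IMPLIES (s XOR u)) XOR NOT r)
F2 = ((NOT p AND s) XOR ((r OR q) IMPLIES (NOT q AND q)))
Evaluate both on each of 128 rows (bits = p,q,r,s,t,u,v):
  row 0 [0000000]: F1=0 F2=1 (differ) -> 1
  row 1 [0000001]: F1=0 F2=1 (differ) -> 1
  row 2 [0000010]: F1=0 F2=1 (differ) -> 1
  row 3 [0000011]: F1=0 F2=1 (differ) -> 1
  row 4 [0000100]: F1=1 F2=1 -> 0
  (every remaining row is evaluated the same way; all 128 results are listed next)
Full result column, 8 rows per line (p,q,r,s fixed per line; t,u,v runs 000..111 left to right):
  rows 0-7 [p,q,r,s=0000]: 11110011  (ones: 6)
  rows 8-15 [p,q,r,s=0001]: 00110011  (ones: 4)
  rows 16-23 [p,q,r,s=0010]: 11110011  (ones: 6)
  rows 24-31 [p,q,r,s=0011]: 00110011  (ones: 4)
  rows 32-39 [p,q,r,s=0100]: 00001100  (ones: 2)
  rows 40-47 [p,q,r,s=0101]: 11001100  (ones: 4)
  rows 48-55 [p,q,r,s=0110]: 11110011  (ones: 6)
  rows 56-63 [p,q,r,s=0111]: 00110011  (ones: 4)
  rows 64-71 [p,q,r,s=1000]: 11110011  (ones: 6)
  rows 72-79 [p,q,r,s=1001]: 11001100  (ones: 4)
  rows 80-87 [p,q,r,s=1010]: 11110011  (ones: 6)
  rows 88-95 [p,q,r,s=1011]: 11001100  (ones: 4)
  rows 96-103 [p,q,r,s=1100]: 00001100  (ones: 2)
  rows 104-111 [p,q,r,s=1101]: 00110011  (ones: 4)
  rows 112-119 [p,q,r,s=1110]: 11110011  (ones: 6)
  rows 120-127 [p,q,r,s=1111]: 11001100  (ones: 4)
Disagreements = 6+4+6+4+2+4+6+4+6+4+6+4+2+4+6+4 = 72

72


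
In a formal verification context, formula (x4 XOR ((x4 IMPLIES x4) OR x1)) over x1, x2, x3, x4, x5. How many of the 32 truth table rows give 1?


Formula: (x4 XOR ((x4 IMPLIES x4) OR x1)) over 5 vars (32 rows)
Evaluate each row (x1, x2, x3, x4, x5 as bits, MSB first):
  row 0 [00000]: (0 XOR ((0 IMPLIES 0) OR 0)) -> 1
  row 1 [00001]: (0 XOR ((0 IMPLIES 0) OR 0)) -> 1
  row 2 [00010]: (1 XOR ((1 IMPLIES 1) OR 0)) -> 0
  row 3 [00011]: (1 XOR ((1 IMPLIES 1) OR 0)) -> 0
  row 4 [00100]: (0 XOR ((0 IMPLIES 0) OR 0)) -> 1
  row 5 [00101]: (0 XOR ((0 IMPLIES 0) OR 0)) -> 1
  row 6 [00110]: (1 XOR ((1 IMPLIES 1) OR 0)) -> 0
  row 7 [00111]: (1 XOR ((1 IMPLIES 1) OR 0)) -> 0
  row 8 [01000]: (0 XOR ((0 IMPLIES 0) OR 0)) -> 1
  row 9 [01001]: (0 XOR ((0 IMPLIES 0) OR 0)) -> 1
  row 10 [01010]: (1 XOR ((1 IMPLIES 1) OR 0)) -> 0
  row 11 [01011]: (1 XOR ((1 IMPLIES 1) OR 0)) -> 0
  row 12 [01100]: (0 XOR ((0 IMPLIES 0) OR 0)) -> 1
  row 13 [01101]: (0 XOR ((0 IMPLIES 0) OR 0)) -> 1
  row 14 [01110]: (1 XOR ((1 IMPLIES 1) OR 0)) -> 0
  row 15 [01111]: (1 XOR ((1 IMPLIES 1) OR 0)) -> 0
  row 16 [10000]: (0 XOR ((0 IMPLIES 0) OR 1)) -> 1
  row 17 [10001]: (0 XOR ((0 IMPLIES 0) OR 1)) -> 1
  row 18 [10010]: (1 XOR ((1 IMPLIES 1) OR 1)) -> 0
  row 19 [10011]: (1 XOR ((1 IMPLIES 1) OR 1)) -> 0
  row 20 [10100]: (0 XOR ((0 IMPLIES 0) OR 1)) -> 1
  row 21 [10101]: (0 XOR ((0 IMPLIES 0) OR 1)) -> 1
  row 22 [10110]: (1 XOR ((1 IMPLIES 1) OR 1)) -> 0
  row 23 [10111]: (1 XOR ((1 IMPLIES 1) OR 1)) -> 0
  row 24 [11000]: (0 XOR ((0 IMPLIES 0) OR 1)) -> 1
  row 25 [11001]: (0 XOR ((0 IMPLIES 0) OR 1)) -> 1
  row 26 [11010]: (1 XOR ((1 IMPLIES 1) OR 1)) -> 0
  row 27 [11011]: (1 XOR ((1 IMPLIES 1) OR 1)) -> 0
  row 28 [11100]: (0 XOR ((0 IMPLIES 0) OR 1)) -> 1
  row 29 [11101]: (0 XOR ((0 IMPLIES 0) OR 1)) -> 1
  row 30 [11110]: (1 XOR ((1 IMPLIES 1) OR 1)) -> 0
  row 31 [11111]: (1 XOR ((1 IMPLIES 1) OR 1)) -> 0
Full result column, 8 rows per line (x1,x2 fixed per line; x3,x4,x5 runs 000..111 left to right):
  rows 0-7 [x1,x2=00]: 11001100  (ones: 4)
  rows 8-15 [x1,x2=01]: 11001100  (ones: 4)
  rows 16-23 [x1,x2=10]: 11001100  (ones: 4)
  rows 24-31 [x1,x2=11]: 11001100  (ones: 4)
Count of 1-rows = 4+4+4+4 = 16

16
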